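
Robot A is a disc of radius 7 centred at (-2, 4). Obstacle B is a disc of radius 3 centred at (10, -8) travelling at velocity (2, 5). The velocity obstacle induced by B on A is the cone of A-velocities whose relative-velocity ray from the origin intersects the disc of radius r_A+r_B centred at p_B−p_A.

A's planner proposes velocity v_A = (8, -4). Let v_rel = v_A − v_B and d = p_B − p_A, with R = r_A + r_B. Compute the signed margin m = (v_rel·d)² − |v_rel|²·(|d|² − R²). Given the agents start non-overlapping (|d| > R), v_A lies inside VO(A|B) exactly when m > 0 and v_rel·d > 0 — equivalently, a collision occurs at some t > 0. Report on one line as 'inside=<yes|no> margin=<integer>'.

d = (12, -12),  |d|² = 288;  R = 7+3 = 10,  c = 288−10² = 188
v_rel = (6, -9),  |v_rel|² = 117;  v_rel·d = (6)·(12) + (-9)·(-12) = 180
117·t² − 360·t + 188 = 0  ⇒  m = 180² − 117·188 = 10404
m = 10404 > 0,  v_rel·d = 180 > 0  ⇒  inside

inside=yes margin=10404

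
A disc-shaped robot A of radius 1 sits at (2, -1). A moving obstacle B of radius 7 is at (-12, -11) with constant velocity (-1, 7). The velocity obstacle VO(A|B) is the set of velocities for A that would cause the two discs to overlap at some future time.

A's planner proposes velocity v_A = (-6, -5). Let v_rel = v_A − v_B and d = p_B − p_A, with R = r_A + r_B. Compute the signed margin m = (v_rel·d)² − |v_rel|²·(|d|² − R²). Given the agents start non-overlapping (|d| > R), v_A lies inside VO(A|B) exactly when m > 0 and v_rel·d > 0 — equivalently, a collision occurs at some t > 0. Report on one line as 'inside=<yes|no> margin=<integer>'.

d = (-14, -10),  |d|² = 296;  R = 1+7 = 8,  c = 296−8² = 232
v_rel = (-5, -12),  |v_rel|² = 169;  v_rel·d = (-5)·(-14) + (-12)·(-10) = 190
169·t² − 380·t + 232 = 0  ⇒  m = 190² − 169·232 = -3108
m = -3108 < 0,  v_rel·d = 190 > 0  ⇒  outside

inside=no margin=-3108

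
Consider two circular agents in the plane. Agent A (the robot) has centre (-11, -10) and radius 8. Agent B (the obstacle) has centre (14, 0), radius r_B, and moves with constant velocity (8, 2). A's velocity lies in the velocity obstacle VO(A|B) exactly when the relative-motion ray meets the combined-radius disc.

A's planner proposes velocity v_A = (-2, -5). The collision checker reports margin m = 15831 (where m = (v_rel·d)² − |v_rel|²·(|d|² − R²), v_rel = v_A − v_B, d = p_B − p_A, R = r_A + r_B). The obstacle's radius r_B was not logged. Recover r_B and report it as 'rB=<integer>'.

m = 15831
d = (25, 10);  v_rel = (-10, -7),  |v_rel|² = 149
v_rel×d = (-10)·(10) − (-7)·(25) = 75
since m = R²·149 − 75²:  R² = (5625 + 15831) / 149 = 144
R = √144 = 12  ⇒  r_B = 12 − 8 = 4

rB=4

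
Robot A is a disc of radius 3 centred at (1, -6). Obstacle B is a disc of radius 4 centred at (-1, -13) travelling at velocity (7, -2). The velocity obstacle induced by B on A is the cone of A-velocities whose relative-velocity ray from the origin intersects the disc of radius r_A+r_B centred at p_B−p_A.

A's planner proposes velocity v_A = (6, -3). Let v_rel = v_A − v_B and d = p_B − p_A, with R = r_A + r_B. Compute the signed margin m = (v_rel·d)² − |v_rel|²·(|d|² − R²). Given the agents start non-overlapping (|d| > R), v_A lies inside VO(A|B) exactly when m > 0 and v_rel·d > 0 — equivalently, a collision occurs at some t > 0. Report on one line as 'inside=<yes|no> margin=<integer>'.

d = (-2, -7),  |d|² = 53;  R = 3+4 = 7,  c = 53−7² = 4
v_rel = (-1, -1),  |v_rel|² = 2;  v_rel·d = (-1)·(-2) + (-1)·(-7) = 9
2·t² − 18·t + 4 = 0  ⇒  m = 9² − 2·4 = 73
m = 73 > 0,  v_rel·d = 9 > 0  ⇒  inside

inside=yes margin=73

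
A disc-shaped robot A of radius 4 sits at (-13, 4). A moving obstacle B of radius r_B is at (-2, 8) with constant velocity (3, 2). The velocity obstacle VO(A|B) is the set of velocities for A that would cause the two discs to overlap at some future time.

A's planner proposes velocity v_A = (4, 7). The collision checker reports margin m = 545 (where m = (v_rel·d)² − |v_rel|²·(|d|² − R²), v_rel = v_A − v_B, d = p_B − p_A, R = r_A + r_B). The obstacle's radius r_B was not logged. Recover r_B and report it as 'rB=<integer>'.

m = 545
d = (11, 4);  v_rel = (1, 5),  |v_rel|² = 26
v_rel×d = (1)·(4) − (5)·(11) = -51
since m = R²·26 − (-51)²:  R² = (2601 + 545) / 26 = 121
R = √121 = 11  ⇒  r_B = 11 − 4 = 7

rB=7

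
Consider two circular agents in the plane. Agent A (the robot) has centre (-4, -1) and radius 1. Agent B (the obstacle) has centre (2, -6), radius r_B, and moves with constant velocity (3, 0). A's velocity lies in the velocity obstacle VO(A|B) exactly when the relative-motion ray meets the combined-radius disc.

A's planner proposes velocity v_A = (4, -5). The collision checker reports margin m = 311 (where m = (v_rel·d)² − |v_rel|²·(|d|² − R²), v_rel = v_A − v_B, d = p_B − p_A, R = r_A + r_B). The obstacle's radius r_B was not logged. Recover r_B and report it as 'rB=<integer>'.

m = 311
d = (6, -5);  v_rel = (1, -5),  |v_rel|² = 26
v_rel×d = (1)·(-5) − (-5)·(6) = 25
since m = R²·26 − 25²:  R² = (625 + 311) / 26 = 36
R = √36 = 6  ⇒  r_B = 6 − 1 = 5

rB=5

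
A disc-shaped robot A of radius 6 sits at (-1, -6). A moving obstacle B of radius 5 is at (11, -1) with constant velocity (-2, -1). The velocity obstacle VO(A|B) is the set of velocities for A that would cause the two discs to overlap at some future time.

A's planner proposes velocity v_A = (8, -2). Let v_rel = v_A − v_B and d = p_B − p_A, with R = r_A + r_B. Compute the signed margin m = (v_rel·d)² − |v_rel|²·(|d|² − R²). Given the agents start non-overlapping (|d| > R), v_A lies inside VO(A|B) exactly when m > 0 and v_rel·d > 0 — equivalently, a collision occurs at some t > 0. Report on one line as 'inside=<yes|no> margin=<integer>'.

d = (12, 5),  |d|² = 169;  R = 6+5 = 11,  c = 169−11² = 48
v_rel = (10, -1),  |v_rel|² = 101;  v_rel·d = (10)·(12) + (-1)·(5) = 115
101·t² − 230·t + 48 = 0  ⇒  m = 115² − 101·48 = 8377
m = 8377 > 0,  v_rel·d = 115 > 0  ⇒  inside

inside=yes margin=8377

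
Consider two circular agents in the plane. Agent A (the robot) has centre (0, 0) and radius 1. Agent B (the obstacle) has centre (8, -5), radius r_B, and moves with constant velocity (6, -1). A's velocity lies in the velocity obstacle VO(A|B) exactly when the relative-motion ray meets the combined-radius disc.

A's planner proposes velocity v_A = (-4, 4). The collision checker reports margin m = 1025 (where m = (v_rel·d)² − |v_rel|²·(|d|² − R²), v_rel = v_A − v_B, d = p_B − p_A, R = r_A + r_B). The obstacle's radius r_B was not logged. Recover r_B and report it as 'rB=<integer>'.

m = 1025
d = (8, -5);  v_rel = (-10, 5),  |v_rel|² = 125
v_rel×d = (-10)·(-5) − (5)·(8) = 10
since m = R²·125 − 10²:  R² = (100 + 1025) / 125 = 9
R = √9 = 3  ⇒  r_B = 3 − 1 = 2

rB=2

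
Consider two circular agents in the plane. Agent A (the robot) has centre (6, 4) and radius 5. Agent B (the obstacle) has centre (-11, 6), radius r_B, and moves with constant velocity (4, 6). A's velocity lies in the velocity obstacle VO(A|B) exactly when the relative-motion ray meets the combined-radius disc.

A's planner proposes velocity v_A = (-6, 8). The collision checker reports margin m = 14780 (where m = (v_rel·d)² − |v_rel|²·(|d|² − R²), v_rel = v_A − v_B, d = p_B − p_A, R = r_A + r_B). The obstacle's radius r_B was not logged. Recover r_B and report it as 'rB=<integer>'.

m = 14780
d = (-17, 2);  v_rel = (-10, 2),  |v_rel|² = 104
v_rel×d = (-10)·(2) − (2)·(-17) = 14
since m = R²·104 − 14²:  R² = (196 + 14780) / 104 = 144
R = √144 = 12  ⇒  r_B = 12 − 5 = 7

rB=7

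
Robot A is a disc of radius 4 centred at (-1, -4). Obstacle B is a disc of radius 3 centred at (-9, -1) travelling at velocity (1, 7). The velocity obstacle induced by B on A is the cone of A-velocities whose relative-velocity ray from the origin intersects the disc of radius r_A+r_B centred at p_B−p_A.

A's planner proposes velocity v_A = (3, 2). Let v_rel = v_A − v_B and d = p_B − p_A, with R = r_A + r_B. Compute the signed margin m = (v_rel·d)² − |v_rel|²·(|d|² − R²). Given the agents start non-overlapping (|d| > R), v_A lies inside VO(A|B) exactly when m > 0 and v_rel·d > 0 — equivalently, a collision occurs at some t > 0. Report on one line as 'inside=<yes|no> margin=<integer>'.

d = (-8, 3),  |d|² = 73;  R = 4+3 = 7,  c = 73−7² = 24
v_rel = (2, -5),  |v_rel|² = 29;  v_rel·d = (2)·(-8) + (-5)·(3) = -31
29·t² + 62·t + 24 = 0  ⇒  m = (-31)² − 29·24 = 265
m = 265 > 0,  v_rel·d = -31 < 0  ⇒  outside

inside=no margin=265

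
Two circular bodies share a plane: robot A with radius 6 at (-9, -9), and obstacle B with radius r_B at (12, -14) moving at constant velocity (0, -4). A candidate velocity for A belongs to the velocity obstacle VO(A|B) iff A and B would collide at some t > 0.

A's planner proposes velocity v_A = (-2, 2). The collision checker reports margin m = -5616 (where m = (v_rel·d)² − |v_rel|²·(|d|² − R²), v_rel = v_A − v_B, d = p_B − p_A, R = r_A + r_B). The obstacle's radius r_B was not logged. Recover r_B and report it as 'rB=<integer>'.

m = -5616
d = (21, -5);  v_rel = (-2, 6),  |v_rel|² = 40
v_rel×d = (-2)·(-5) − (6)·(21) = -116
since m = R²·40 − (-116)²:  R² = (13456 + -5616) / 40 = 196
R = √196 = 14  ⇒  r_B = 14 − 6 = 8

rB=8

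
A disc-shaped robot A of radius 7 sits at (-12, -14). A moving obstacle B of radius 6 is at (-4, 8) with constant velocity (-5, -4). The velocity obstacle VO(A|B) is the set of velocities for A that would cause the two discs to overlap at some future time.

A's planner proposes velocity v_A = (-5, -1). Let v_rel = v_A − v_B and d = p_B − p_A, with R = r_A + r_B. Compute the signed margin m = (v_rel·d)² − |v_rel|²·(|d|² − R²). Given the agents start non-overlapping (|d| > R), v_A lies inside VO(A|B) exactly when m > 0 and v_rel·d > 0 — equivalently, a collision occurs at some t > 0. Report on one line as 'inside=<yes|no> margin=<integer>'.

d = (8, 22),  |d|² = 548;  R = 7+6 = 13,  c = 548−13² = 379
v_rel = (0, 3),  |v_rel|² = 9;  v_rel·d = (0)·(8) + (3)·(22) = 66
9·t² − 132·t + 379 = 0  ⇒  m = 66² − 9·379 = 945
m = 945 > 0,  v_rel·d = 66 > 0  ⇒  inside

inside=yes margin=945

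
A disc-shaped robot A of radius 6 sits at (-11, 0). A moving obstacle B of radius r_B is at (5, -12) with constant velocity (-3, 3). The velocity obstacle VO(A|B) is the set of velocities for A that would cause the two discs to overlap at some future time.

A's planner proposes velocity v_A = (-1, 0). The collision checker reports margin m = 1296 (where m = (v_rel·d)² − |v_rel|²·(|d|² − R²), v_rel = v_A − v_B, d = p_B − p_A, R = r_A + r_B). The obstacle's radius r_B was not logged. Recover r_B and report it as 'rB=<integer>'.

m = 1296
d = (16, -12);  v_rel = (2, -3),  |v_rel|² = 13
v_rel×d = (2)·(-12) − (-3)·(16) = 24
since m = R²·13 − 24²:  R² = (576 + 1296) / 13 = 144
R = √144 = 12  ⇒  r_B = 12 − 6 = 6

rB=6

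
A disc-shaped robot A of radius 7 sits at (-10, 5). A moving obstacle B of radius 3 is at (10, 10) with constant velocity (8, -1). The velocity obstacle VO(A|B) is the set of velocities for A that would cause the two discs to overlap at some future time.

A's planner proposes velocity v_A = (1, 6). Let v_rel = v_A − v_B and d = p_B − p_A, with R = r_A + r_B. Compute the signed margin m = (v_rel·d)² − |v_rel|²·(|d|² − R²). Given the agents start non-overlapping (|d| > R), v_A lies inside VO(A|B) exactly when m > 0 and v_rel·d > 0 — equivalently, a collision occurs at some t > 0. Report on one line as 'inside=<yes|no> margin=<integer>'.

d = (20, 5),  |d|² = 425;  R = 7+3 = 10,  c = 425−10² = 325
v_rel = (-7, 7),  |v_rel|² = 98;  v_rel·d = (-7)·(20) + (7)·(5) = -105
98·t² + 210·t + 325 = 0  ⇒  m = (-105)² − 98·325 = -20825
m = -20825 < 0,  v_rel·d = -105 < 0  ⇒  outside

inside=no margin=-20825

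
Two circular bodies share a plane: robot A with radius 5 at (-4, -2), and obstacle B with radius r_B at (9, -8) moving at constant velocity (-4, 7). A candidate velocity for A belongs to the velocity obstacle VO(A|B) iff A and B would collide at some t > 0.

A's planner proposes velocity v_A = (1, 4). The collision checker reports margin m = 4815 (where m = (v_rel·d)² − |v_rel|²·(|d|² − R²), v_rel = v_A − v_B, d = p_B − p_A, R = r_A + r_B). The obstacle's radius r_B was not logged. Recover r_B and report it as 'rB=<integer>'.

m = 4815
d = (13, -6);  v_rel = (5, -3),  |v_rel|² = 34
v_rel×d = (5)·(-6) − (-3)·(13) = 9
since m = R²·34 − 9²:  R² = (81 + 4815) / 34 = 144
R = √144 = 12  ⇒  r_B = 12 − 5 = 7

rB=7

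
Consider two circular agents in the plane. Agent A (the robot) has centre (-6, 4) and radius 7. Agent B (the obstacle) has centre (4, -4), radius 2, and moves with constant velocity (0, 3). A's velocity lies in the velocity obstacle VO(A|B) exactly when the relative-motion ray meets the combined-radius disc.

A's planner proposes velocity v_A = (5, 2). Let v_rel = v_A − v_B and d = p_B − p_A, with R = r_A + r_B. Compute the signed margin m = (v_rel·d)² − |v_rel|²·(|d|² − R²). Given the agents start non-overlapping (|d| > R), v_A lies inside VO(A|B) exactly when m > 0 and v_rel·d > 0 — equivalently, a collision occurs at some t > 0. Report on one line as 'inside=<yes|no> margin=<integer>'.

d = (10, -8),  |d|² = 164;  R = 7+2 = 9,  c = 164−9² = 83
v_rel = (5, -1),  |v_rel|² = 26;  v_rel·d = (5)·(10) + (-1)·(-8) = 58
26·t² − 116·t + 83 = 0  ⇒  m = 58² − 26·83 = 1206
m = 1206 > 0,  v_rel·d = 58 > 0  ⇒  inside

inside=yes margin=1206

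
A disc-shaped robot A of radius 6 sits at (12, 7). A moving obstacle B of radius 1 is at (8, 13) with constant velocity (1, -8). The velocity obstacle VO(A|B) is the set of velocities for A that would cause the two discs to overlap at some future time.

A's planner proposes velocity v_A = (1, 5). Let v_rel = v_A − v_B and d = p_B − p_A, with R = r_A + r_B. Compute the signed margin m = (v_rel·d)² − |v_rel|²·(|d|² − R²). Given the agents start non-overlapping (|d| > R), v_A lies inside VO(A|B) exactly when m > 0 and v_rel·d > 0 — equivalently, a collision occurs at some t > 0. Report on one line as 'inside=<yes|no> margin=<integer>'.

d = (-4, 6),  |d|² = 52;  R = 6+1 = 7,  c = 52−7² = 3
v_rel = (0, 13),  |v_rel|² = 169;  v_rel·d = (0)·(-4) + (13)·(6) = 78
169·t² − 156·t + 3 = 0  ⇒  m = 78² − 169·3 = 5577
m = 5577 > 0,  v_rel·d = 78 > 0  ⇒  inside

inside=yes margin=5577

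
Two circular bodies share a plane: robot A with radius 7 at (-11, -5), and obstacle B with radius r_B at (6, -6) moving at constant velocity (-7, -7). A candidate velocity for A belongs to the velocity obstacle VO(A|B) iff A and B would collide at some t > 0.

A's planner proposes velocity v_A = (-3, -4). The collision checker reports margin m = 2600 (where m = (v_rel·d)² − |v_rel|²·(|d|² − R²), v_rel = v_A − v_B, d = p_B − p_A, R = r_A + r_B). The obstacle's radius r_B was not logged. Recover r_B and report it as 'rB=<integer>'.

m = 2600
d = (17, -1);  v_rel = (4, 3),  |v_rel|² = 25
v_rel×d = (4)·(-1) − (3)·(17) = -55
since m = R²·25 − (-55)²:  R² = (3025 + 2600) / 25 = 225
R = √225 = 15  ⇒  r_B = 15 − 7 = 8

rB=8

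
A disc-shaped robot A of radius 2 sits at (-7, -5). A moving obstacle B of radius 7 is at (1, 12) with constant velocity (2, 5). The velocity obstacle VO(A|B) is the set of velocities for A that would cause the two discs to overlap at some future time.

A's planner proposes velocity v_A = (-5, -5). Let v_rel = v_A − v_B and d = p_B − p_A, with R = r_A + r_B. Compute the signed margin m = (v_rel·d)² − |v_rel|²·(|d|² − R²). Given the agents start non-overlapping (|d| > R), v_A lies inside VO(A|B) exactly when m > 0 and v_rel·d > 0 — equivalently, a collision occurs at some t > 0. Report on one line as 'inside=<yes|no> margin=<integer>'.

d = (8, 17),  |d|² = 353;  R = 2+7 = 9,  c = 353−9² = 272
v_rel = (-7, -10),  |v_rel|² = 149;  v_rel·d = (-7)·(8) + (-10)·(17) = -226
149·t² + 452·t + 272 = 0  ⇒  m = (-226)² − 149·272 = 10548
m = 10548 > 0,  v_rel·d = -226 < 0  ⇒  outside

inside=no margin=10548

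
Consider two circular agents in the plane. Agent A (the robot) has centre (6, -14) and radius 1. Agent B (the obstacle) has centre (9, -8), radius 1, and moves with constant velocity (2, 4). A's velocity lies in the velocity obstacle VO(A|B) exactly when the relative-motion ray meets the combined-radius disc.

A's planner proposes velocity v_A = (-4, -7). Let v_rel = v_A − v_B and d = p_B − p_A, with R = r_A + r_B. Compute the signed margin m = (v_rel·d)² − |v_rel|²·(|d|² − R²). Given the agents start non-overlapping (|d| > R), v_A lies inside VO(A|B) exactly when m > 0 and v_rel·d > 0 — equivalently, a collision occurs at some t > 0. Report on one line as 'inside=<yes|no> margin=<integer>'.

d = (3, 6),  |d|² = 45;  R = 1+1 = 2,  c = 45−2² = 41
v_rel = (-6, -11),  |v_rel|² = 157;  v_rel·d = (-6)·(3) + (-11)·(6) = -84
157·t² + 168·t + 41 = 0  ⇒  m = (-84)² − 157·41 = 619
m = 619 > 0,  v_rel·d = -84 < 0  ⇒  outside

inside=no margin=619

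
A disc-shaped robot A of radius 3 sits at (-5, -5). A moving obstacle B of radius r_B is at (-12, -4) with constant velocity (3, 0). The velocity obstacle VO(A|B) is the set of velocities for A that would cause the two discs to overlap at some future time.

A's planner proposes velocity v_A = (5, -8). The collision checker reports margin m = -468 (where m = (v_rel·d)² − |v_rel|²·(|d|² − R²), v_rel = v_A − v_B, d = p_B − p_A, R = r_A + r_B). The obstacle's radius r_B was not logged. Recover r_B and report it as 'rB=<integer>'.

m = -468
d = (-7, 1);  v_rel = (2, -8),  |v_rel|² = 68
v_rel×d = (2)·(1) − (-8)·(-7) = -54
since m = R²·68 − (-54)²:  R² = (2916 + -468) / 68 = 36
R = √36 = 6  ⇒  r_B = 6 − 3 = 3

rB=3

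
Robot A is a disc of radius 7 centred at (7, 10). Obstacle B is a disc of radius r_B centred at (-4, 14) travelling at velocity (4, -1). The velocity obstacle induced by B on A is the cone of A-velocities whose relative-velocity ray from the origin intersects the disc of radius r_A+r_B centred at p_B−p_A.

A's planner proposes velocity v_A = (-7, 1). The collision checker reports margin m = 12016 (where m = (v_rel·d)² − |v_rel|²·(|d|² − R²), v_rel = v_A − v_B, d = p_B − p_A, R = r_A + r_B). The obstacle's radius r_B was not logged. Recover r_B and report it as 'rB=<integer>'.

m = 12016
d = (-11, 4);  v_rel = (-11, 2),  |v_rel|² = 125
v_rel×d = (-11)·(4) − (2)·(-11) = -22
since m = R²·125 − (-22)²:  R² = (484 + 12016) / 125 = 100
R = √100 = 10  ⇒  r_B = 10 − 7 = 3

rB=3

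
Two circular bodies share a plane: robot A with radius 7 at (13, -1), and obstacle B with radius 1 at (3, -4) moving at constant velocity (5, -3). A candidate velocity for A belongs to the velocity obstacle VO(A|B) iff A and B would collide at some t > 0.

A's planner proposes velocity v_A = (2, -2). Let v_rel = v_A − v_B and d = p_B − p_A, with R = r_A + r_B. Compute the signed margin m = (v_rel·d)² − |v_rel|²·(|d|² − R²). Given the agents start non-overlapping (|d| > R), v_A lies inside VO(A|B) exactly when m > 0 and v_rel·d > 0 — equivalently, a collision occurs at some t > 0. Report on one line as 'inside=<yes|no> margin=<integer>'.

d = (-10, -3),  |d|² = 109;  R = 7+1 = 8,  c = 109−8² = 45
v_rel = (-3, 1),  |v_rel|² = 10;  v_rel·d = (-3)·(-10) + (1)·(-3) = 27
10·t² − 54·t + 45 = 0  ⇒  m = 27² − 10·45 = 279
m = 279 > 0,  v_rel·d = 27 > 0  ⇒  inside

inside=yes margin=279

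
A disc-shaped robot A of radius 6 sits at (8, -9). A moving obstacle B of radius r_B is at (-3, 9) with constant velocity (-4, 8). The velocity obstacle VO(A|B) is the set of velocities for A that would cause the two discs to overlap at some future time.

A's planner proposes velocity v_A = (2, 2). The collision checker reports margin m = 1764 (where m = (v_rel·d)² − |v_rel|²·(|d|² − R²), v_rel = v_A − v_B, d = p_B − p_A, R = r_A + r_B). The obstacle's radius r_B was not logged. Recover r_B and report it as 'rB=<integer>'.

m = 1764
d = (-11, 18);  v_rel = (6, -6),  |v_rel|² = 72
v_rel×d = (6)·(18) − (-6)·(-11) = 42
since m = R²·72 − 42²:  R² = (1764 + 1764) / 72 = 49
R = √49 = 7  ⇒  r_B = 7 − 6 = 1

rB=1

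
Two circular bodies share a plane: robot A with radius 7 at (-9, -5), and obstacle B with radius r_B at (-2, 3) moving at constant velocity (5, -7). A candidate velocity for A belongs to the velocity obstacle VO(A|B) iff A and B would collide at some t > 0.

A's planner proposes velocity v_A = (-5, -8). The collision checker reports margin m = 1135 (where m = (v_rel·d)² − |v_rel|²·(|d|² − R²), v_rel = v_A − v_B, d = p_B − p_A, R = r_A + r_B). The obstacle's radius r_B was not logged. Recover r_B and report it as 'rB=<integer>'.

m = 1135
d = (7, 8);  v_rel = (-10, -1),  |v_rel|² = 101
v_rel×d = (-10)·(8) − (-1)·(7) = -73
since m = R²·101 − (-73)²:  R² = (5329 + 1135) / 101 = 64
R = √64 = 8  ⇒  r_B = 8 − 7 = 1

rB=1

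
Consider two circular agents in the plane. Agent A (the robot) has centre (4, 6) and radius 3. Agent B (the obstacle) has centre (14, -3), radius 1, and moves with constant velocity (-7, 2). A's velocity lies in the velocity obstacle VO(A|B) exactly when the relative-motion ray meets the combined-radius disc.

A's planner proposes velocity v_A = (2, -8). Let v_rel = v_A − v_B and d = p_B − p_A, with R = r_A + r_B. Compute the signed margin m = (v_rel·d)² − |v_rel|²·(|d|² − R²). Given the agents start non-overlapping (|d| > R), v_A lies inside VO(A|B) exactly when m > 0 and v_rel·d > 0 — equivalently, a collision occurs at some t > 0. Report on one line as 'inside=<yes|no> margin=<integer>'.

d = (10, -9),  |d|² = 181;  R = 3+1 = 4,  c = 181−4² = 165
v_rel = (9, -10),  |v_rel|² = 181;  v_rel·d = (9)·(10) + (-10)·(-9) = 180
181·t² − 360·t + 165 = 0  ⇒  m = 180² − 181·165 = 2535
m = 2535 > 0,  v_rel·d = 180 > 0  ⇒  inside

inside=yes margin=2535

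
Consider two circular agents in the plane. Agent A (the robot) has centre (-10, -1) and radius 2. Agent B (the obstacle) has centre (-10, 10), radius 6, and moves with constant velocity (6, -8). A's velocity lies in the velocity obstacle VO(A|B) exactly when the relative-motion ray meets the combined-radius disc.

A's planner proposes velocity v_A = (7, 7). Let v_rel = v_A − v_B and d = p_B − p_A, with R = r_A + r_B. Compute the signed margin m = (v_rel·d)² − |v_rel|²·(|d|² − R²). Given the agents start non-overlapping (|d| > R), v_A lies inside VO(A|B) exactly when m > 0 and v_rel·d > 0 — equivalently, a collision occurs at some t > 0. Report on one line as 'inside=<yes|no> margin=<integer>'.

d = (0, 11),  |d|² = 121;  R = 2+6 = 8,  c = 121−8² = 57
v_rel = (1, 15),  |v_rel|² = 226;  v_rel·d = (1)·(0) + (15)·(11) = 165
226·t² − 330·t + 57 = 0  ⇒  m = 165² − 226·57 = 14343
m = 14343 > 0,  v_rel·d = 165 > 0  ⇒  inside

inside=yes margin=14343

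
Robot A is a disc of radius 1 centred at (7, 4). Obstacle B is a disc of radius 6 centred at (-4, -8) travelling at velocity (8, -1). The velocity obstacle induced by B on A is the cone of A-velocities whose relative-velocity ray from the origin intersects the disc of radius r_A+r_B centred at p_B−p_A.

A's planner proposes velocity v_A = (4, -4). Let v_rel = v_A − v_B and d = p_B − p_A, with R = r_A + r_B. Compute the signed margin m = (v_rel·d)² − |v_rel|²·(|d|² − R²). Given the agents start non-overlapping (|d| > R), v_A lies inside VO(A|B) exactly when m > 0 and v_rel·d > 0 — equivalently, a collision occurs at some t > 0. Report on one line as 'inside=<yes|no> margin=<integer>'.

d = (-11, -12),  |d|² = 265;  R = 1+6 = 7,  c = 265−7² = 216
v_rel = (-4, -3),  |v_rel|² = 25;  v_rel·d = (-4)·(-11) + (-3)·(-12) = 80
25·t² − 160·t + 216 = 0  ⇒  m = 80² − 25·216 = 1000
m = 1000 > 0,  v_rel·d = 80 > 0  ⇒  inside

inside=yes margin=1000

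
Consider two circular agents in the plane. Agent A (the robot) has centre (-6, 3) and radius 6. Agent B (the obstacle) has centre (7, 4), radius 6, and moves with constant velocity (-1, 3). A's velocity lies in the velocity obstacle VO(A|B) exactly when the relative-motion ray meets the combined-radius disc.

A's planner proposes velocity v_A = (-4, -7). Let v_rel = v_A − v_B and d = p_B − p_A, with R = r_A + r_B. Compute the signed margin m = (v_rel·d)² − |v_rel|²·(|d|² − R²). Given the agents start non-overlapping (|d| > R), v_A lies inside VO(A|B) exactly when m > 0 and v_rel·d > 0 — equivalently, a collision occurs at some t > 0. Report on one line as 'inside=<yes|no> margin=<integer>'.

d = (13, 1),  |d|² = 170;  R = 6+6 = 12,  c = 170−12² = 26
v_rel = (-3, -10),  |v_rel|² = 109;  v_rel·d = (-3)·(13) + (-10)·(1) = -49
109·t² + 98·t + 26 = 0  ⇒  m = (-49)² − 109·26 = -433
m = -433 < 0,  v_rel·d = -49 < 0  ⇒  outside

inside=no margin=-433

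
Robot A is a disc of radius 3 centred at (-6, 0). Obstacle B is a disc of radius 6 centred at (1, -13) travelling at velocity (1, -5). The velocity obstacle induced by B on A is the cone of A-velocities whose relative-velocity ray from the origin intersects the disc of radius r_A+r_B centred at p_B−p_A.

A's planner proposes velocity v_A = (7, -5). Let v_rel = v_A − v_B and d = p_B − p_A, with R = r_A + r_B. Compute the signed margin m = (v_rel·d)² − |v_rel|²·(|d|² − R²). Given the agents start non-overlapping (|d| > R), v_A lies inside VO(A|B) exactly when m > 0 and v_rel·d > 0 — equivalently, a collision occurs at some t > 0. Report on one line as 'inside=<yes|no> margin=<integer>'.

d = (7, -13),  |d|² = 218;  R = 3+6 = 9,  c = 218−9² = 137
v_rel = (6, 0),  |v_rel|² = 36;  v_rel·d = (6)·(7) + (0)·(-13) = 42
36·t² − 84·t + 137 = 0  ⇒  m = 42² − 36·137 = -3168
m = -3168 < 0,  v_rel·d = 42 > 0  ⇒  outside

inside=no margin=-3168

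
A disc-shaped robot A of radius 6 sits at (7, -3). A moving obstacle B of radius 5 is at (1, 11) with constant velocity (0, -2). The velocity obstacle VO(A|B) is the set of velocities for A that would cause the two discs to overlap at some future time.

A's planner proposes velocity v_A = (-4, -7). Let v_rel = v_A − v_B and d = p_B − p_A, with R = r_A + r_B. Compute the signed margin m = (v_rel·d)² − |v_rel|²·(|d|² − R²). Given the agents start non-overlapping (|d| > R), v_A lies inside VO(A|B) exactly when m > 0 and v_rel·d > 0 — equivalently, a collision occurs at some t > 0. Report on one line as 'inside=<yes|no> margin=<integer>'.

d = (-6, 14),  |d|² = 232;  R = 6+5 = 11,  c = 232−11² = 111
v_rel = (-4, -5),  |v_rel|² = 41;  v_rel·d = (-4)·(-6) + (-5)·(14) = -46
41·t² + 92·t + 111 = 0  ⇒  m = (-46)² − 41·111 = -2435
m = -2435 < 0,  v_rel·d = -46 < 0  ⇒  outside

inside=no margin=-2435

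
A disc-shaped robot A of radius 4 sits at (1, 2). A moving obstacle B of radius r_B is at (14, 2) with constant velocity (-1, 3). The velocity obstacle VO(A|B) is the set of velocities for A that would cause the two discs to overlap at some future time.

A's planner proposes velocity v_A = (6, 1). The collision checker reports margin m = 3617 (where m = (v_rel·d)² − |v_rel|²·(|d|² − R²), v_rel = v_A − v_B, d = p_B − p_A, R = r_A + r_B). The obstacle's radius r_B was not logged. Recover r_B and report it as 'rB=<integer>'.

m = 3617
d = (13, 0);  v_rel = (7, -2),  |v_rel|² = 53
v_rel×d = (7)·(0) − (-2)·(13) = 26
since m = R²·53 − 26²:  R² = (676 + 3617) / 53 = 81
R = √81 = 9  ⇒  r_B = 9 − 4 = 5

rB=5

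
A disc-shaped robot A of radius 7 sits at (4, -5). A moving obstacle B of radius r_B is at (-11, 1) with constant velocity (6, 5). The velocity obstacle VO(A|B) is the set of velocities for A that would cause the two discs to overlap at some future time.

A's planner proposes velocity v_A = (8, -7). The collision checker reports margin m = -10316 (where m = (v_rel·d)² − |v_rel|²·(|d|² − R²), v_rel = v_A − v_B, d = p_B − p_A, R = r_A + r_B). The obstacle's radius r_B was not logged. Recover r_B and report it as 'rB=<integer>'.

m = -10316
d = (-15, 6);  v_rel = (2, -12),  |v_rel|² = 148
v_rel×d = (2)·(6) − (-12)·(-15) = -168
since m = R²·148 − (-168)²:  R² = (28224 + -10316) / 148 = 121
R = √121 = 11  ⇒  r_B = 11 − 7 = 4

rB=4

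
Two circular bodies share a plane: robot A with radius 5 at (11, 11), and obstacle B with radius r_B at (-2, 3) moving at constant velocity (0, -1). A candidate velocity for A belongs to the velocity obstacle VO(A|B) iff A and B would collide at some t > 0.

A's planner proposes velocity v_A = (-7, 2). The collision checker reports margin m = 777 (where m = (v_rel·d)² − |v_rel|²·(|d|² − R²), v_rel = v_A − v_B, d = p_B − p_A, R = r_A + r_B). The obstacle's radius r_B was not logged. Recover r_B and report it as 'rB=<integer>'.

m = 777
d = (-13, -8);  v_rel = (-7, 3),  |v_rel|² = 58
v_rel×d = (-7)·(-8) − (3)·(-13) = 95
since m = R²·58 − 95²:  R² = (9025 + 777) / 58 = 169
R = √169 = 13  ⇒  r_B = 13 − 5 = 8

rB=8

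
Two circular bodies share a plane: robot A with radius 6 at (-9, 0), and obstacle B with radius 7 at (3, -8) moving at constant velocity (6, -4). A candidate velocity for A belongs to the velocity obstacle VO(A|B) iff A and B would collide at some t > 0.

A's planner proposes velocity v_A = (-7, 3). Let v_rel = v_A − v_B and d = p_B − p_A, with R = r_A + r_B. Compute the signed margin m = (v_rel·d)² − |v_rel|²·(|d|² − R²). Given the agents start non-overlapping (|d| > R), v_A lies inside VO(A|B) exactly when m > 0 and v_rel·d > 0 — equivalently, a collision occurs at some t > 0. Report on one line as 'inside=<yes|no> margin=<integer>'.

d = (12, -8),  |d|² = 208;  R = 6+7 = 13,  c = 208−13² = 39
v_rel = (-13, 7),  |v_rel|² = 218;  v_rel·d = (-13)·(12) + (7)·(-8) = -212
218·t² + 424·t + 39 = 0  ⇒  m = (-212)² − 218·39 = 36442
m = 36442 > 0,  v_rel·d = -212 < 0  ⇒  outside

inside=no margin=36442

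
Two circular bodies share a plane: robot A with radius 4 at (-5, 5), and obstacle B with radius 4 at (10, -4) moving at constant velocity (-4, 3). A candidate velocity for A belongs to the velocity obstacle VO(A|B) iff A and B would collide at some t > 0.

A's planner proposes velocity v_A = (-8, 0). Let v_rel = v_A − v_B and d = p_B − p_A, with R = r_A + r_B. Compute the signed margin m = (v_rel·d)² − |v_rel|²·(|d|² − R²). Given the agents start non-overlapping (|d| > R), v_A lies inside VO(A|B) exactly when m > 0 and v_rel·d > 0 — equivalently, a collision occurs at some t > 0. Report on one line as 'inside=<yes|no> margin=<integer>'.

d = (15, -9),  |d|² = 306;  R = 4+4 = 8,  c = 306−8² = 242
v_rel = (-4, -3),  |v_rel|² = 25;  v_rel·d = (-4)·(15) + (-3)·(-9) = -33
25·t² + 66·t + 242 = 0  ⇒  m = (-33)² − 25·242 = -4961
m = -4961 < 0,  v_rel·d = -33 < 0  ⇒  outside

inside=no margin=-4961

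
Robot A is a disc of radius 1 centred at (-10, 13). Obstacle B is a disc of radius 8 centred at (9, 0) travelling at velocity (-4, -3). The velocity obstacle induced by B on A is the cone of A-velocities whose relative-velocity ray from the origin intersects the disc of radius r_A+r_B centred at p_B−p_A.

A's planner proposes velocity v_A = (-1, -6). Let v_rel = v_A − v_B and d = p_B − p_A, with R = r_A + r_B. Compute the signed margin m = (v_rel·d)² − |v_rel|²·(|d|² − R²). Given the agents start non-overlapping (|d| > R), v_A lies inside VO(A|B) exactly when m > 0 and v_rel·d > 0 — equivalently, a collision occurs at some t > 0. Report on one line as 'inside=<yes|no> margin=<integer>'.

d = (19, -13),  |d|² = 530;  R = 1+8 = 9,  c = 530−9² = 449
v_rel = (3, -3),  |v_rel|² = 18;  v_rel·d = (3)·(19) + (-3)·(-13) = 96
18·t² − 192·t + 449 = 0  ⇒  m = 96² − 18·449 = 1134
m = 1134 > 0,  v_rel·d = 96 > 0  ⇒  inside

inside=yes margin=1134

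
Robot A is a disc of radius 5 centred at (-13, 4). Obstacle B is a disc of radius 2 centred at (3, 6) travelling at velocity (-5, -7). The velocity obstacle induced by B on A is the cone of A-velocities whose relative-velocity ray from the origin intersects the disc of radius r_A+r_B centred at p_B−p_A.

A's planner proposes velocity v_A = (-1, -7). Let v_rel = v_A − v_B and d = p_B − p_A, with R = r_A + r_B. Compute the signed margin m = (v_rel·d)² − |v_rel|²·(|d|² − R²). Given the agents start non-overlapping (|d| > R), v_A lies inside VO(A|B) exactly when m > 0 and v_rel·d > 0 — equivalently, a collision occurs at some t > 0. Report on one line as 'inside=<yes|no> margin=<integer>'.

d = (16, 2),  |d|² = 260;  R = 5+2 = 7,  c = 260−7² = 211
v_rel = (4, 0),  |v_rel|² = 16;  v_rel·d = (4)·(16) + (0)·(2) = 64
16·t² − 128·t + 211 = 0  ⇒  m = 64² − 16·211 = 720
m = 720 > 0,  v_rel·d = 64 > 0  ⇒  inside

inside=yes margin=720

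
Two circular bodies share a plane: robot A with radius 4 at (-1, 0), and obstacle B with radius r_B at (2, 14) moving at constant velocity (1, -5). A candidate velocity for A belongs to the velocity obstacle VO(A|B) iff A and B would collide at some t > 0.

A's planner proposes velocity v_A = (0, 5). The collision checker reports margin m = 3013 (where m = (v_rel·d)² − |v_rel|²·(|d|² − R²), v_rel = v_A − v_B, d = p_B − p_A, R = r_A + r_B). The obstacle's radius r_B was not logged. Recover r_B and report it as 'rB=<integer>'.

m = 3013
d = (3, 14);  v_rel = (-1, 10),  |v_rel|² = 101
v_rel×d = (-1)·(14) − (10)·(3) = -44
since m = R²·101 − (-44)²:  R² = (1936 + 3013) / 101 = 49
R = √49 = 7  ⇒  r_B = 7 − 4 = 3

rB=3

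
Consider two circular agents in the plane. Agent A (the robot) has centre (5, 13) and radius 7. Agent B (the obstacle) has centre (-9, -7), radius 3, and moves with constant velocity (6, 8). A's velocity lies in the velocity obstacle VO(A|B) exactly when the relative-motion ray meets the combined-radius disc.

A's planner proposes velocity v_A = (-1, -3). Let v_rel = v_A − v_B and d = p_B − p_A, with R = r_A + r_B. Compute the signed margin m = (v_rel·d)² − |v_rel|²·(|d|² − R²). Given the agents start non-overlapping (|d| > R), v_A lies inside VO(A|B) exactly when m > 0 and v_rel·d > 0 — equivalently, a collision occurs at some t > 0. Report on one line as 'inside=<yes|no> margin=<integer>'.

d = (-14, -20),  |d|² = 596;  R = 7+3 = 10,  c = 596−10² = 496
v_rel = (-7, -11),  |v_rel|² = 170;  v_rel·d = (-7)·(-14) + (-11)·(-20) = 318
170·t² − 636·t + 496 = 0  ⇒  m = 318² − 170·496 = 16804
m = 16804 > 0,  v_rel·d = 318 > 0  ⇒  inside

inside=yes margin=16804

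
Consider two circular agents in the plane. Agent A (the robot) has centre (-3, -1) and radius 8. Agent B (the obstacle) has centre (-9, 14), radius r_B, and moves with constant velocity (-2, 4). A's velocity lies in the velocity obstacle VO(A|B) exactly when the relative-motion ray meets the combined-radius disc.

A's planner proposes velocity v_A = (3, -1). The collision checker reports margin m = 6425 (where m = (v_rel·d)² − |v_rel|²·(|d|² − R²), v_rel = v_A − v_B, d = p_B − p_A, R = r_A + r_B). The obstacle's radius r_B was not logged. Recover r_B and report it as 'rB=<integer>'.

m = 6425
d = (-6, 15);  v_rel = (5, -5),  |v_rel|² = 50
v_rel×d = (5)·(15) − (-5)·(-6) = 45
since m = R²·50 − 45²:  R² = (2025 + 6425) / 50 = 169
R = √169 = 13  ⇒  r_B = 13 − 8 = 5

rB=5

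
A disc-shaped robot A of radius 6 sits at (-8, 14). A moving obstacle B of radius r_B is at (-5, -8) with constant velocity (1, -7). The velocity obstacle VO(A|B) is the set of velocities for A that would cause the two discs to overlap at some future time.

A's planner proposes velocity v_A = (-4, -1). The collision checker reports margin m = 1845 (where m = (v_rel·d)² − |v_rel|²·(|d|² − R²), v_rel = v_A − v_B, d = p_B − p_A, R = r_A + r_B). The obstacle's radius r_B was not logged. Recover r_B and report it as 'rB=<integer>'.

m = 1845
d = (3, -22);  v_rel = (-5, 6),  |v_rel|² = 61
v_rel×d = (-5)·(-22) − (6)·(3) = 92
since m = R²·61 − 92²:  R² = (8464 + 1845) / 61 = 169
R = √169 = 13  ⇒  r_B = 13 − 6 = 7

rB=7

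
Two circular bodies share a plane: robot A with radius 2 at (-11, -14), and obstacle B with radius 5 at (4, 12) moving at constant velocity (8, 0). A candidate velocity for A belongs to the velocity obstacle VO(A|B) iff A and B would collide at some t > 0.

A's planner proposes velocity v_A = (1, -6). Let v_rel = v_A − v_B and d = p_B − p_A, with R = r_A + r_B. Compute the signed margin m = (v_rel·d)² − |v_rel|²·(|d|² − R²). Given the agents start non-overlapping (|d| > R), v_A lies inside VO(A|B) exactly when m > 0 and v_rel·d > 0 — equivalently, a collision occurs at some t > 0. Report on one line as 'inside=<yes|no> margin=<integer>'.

d = (15, 26),  |d|² = 901;  R = 2+5 = 7,  c = 901−7² = 852
v_rel = (-7, -6),  |v_rel|² = 85;  v_rel·d = (-7)·(15) + (-6)·(26) = -261
85·t² + 522·t + 852 = 0  ⇒  m = (-261)² − 85·852 = -4299
m = -4299 < 0,  v_rel·d = -261 < 0  ⇒  outside

inside=no margin=-4299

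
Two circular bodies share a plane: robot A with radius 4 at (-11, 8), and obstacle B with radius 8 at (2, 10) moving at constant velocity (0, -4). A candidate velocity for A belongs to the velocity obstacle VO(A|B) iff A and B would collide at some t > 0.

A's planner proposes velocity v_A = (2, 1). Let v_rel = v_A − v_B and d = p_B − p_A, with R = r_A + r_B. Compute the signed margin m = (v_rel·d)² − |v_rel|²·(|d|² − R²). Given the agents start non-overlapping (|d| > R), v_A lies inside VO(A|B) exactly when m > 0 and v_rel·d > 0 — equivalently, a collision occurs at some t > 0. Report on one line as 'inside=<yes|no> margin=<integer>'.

d = (13, 2),  |d|² = 173;  R = 4+8 = 12,  c = 173−12² = 29
v_rel = (2, 5),  |v_rel|² = 29;  v_rel·d = (2)·(13) + (5)·(2) = 36
29·t² − 72·t + 29 = 0  ⇒  m = 36² − 29·29 = 455
m = 455 > 0,  v_rel·d = 36 > 0  ⇒  inside

inside=yes margin=455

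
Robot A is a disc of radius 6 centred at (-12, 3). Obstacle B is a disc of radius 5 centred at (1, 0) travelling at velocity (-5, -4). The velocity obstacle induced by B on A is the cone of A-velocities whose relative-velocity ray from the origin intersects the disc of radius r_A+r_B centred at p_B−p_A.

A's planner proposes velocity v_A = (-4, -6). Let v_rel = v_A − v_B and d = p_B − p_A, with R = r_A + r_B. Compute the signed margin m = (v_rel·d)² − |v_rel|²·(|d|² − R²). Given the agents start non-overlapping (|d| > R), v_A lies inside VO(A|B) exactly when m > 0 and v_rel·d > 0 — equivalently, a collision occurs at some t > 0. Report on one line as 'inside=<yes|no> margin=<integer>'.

d = (13, -3),  |d|² = 178;  R = 6+5 = 11,  c = 178−11² = 57
v_rel = (1, -2),  |v_rel|² = 5;  v_rel·d = (1)·(13) + (-2)·(-3) = 19
5·t² − 38·t + 57 = 0  ⇒  m = 19² − 5·57 = 76
m = 76 > 0,  v_rel·d = 19 > 0  ⇒  inside

inside=yes margin=76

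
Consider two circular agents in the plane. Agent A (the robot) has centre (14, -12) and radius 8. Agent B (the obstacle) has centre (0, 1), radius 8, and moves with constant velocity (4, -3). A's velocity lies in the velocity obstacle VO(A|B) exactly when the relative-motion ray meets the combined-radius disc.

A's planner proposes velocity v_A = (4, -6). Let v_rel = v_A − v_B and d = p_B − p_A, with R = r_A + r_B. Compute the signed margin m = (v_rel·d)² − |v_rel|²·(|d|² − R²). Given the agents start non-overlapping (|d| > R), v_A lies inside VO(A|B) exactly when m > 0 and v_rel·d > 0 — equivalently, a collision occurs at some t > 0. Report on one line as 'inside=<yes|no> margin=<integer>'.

d = (-14, 13),  |d|² = 365;  R = 8+8 = 16,  c = 365−16² = 109
v_rel = (0, -3),  |v_rel|² = 9;  v_rel·d = (0)·(-14) + (-3)·(13) = -39
9·t² + 78·t + 109 = 0  ⇒  m = (-39)² − 9·109 = 540
m = 540 > 0,  v_rel·d = -39 < 0  ⇒  outside

inside=no margin=540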